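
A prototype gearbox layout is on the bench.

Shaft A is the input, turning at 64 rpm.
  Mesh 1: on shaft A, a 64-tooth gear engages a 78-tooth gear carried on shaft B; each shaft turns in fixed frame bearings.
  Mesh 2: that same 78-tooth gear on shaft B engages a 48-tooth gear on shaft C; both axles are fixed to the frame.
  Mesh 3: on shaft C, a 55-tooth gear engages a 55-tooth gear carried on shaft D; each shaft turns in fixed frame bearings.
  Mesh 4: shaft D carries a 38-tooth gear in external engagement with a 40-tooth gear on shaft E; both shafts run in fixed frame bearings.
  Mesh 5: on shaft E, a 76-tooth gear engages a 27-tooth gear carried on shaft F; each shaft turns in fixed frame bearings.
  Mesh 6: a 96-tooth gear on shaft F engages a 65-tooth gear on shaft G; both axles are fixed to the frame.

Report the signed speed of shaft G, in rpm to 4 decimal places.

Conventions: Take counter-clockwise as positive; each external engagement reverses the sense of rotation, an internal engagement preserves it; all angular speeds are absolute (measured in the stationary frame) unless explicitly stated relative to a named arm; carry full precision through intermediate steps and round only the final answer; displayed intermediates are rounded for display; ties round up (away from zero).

class = fixed-axis compound train [6 meshes; 6 ratios multiply, 6 sense flips]
mesh 1 [64T→78T]: ω = 64.0000×64/78 = 52.5128 rpm, sense flips to −
mesh 2 [78T→48T]: ω = 52.5128×78/48 = 85.3333 rpm, sense flips to +
mesh 3 [55T→55T]: ω = 85.3333×55/55 = 85.3333 rpm, sense flips to −
mesh 4 [38T→40T]: ω = 85.3333×38/40 = 81.0667 rpm, sense flips to +
mesh 5 [76T→27T]: ω = 81.0667×76/27 = 228.1877 rpm, sense flips to −
mesh 6 [96T→65T]: ω = 228.1877×96/65 = 337.0156 rpm, sense flips to +
signed output speed = +337.0156 rpm

+337.0156 rpm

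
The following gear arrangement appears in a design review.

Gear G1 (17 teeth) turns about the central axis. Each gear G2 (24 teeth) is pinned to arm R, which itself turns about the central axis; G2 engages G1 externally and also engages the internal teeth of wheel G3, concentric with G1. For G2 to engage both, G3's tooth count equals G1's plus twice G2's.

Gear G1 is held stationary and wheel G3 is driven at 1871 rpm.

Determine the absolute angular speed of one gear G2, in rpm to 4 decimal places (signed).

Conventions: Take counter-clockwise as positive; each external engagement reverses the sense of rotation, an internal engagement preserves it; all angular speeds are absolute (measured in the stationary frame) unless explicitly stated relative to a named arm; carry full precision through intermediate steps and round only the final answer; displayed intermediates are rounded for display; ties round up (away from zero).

+2533.6458 rpm

recognized (axles ride arm R): planetary set, 17/24/65 teeth
normalise by the input: solve with ω_ring = 1, then scale by 1871 rpm
ring teeth: 17 + 2·24 = 65
17(ω_sun−ω_arm) = −65(ω_ring−ω_arm),  ω_sun = 0, ω_ring = 1
17(0−ω_arm) = −65(1−ω_arm)  ⇒  82·ω_arm = 65  ⇒  ω_arm = 65/82
sun–planet mesh: 17·(0−65/82) = −24·(ω_p−ω_arm)  ⇒  ω_p−ω_arm = 1105/1968
ω_p = 65/82 + 1105/1968 = 65/48
scale: ω_p = 65/48 × 1871 rpm = +2533.6458 rpm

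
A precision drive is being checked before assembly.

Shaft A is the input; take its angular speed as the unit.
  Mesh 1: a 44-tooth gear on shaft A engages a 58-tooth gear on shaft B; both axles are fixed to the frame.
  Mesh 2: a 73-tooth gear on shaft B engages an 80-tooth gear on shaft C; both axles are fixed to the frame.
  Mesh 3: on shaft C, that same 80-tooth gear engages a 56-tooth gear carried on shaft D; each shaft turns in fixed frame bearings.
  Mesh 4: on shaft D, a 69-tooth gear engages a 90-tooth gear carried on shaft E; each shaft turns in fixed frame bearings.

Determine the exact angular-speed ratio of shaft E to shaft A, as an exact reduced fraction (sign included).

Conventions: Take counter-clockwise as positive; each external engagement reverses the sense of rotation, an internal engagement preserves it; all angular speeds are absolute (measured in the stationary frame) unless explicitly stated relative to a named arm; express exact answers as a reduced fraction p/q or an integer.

18469/24360

class = fixed-axis compound train [4 meshes; 4 ratios multiply, 4 sense flips]
mesh 1 [44T→58T]: running ratio 22/29, sense −
mesh 2 [73T→80T]: running ratio 803/1160, sense +
mesh 3 [80T→56T]: running ratio 803/812, sense −
mesh 4 [69T→90T]: running ratio 18469/24360, sense +
ω_out/ω_in = 18469/24360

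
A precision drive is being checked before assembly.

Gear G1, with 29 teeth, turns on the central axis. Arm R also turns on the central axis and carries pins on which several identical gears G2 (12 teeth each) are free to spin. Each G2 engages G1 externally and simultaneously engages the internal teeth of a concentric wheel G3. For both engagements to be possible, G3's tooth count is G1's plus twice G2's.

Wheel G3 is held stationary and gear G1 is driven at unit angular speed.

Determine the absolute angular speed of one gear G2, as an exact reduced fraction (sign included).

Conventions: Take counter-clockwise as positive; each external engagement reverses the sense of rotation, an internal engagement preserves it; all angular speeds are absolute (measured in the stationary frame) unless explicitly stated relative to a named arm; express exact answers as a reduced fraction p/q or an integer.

-29/24

planetary set (29T centre, 12T on arm, 53T internal) — Willis relation
ring teeth: 29 + 2·12 = 53
29(ω_sun−ω_arm) = −53(ω_ring−ω_arm),  ω_ring = 0, ω_sun = 1
29(1−ω_arm) = −53(0−ω_arm)  ⇒  82·ω_arm = 29  ⇒  ω_arm = 29/82
sun–planet mesh: 29·(1−29/82) = −12·(ω_p−ω_arm)  ⇒  ω_p−ω_arm = -1537/984
ω_p = 29/82 − 1537/984 = -29/24
exact speed ratio = -29/24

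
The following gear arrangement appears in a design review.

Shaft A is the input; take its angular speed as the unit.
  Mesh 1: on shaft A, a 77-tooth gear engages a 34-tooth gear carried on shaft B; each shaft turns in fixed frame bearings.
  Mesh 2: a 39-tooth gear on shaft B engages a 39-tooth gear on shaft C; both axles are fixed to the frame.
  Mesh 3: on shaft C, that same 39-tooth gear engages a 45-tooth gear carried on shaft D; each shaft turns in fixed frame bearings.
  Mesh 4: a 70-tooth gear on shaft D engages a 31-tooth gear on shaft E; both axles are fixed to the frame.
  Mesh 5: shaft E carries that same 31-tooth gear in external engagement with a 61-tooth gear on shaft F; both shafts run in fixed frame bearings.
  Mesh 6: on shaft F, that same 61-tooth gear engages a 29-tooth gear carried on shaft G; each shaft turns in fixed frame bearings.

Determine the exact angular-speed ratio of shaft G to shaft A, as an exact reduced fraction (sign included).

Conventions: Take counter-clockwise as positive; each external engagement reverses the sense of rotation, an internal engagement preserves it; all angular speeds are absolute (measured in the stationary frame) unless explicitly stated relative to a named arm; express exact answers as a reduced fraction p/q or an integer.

class = fixed-axis compound train [6 meshes; 6 ratios multiply, 6 sense flips]
mesh 1 [77T→34T]: running ratio 77/34, sense −
mesh 2 [39T→39T]: running ratio 77/34, sense +
mesh 3 [39T→45T]: running ratio 1001/510, sense −
mesh 4 [70T→31T]: running ratio 7007/1581, sense +
mesh 5 [31T→61T]: running ratio 7007/3111, sense −
mesh 6 [61T→29T]: running ratio 7007/1479, sense +
ω_out/ω_in = 7007/1479

7007/1479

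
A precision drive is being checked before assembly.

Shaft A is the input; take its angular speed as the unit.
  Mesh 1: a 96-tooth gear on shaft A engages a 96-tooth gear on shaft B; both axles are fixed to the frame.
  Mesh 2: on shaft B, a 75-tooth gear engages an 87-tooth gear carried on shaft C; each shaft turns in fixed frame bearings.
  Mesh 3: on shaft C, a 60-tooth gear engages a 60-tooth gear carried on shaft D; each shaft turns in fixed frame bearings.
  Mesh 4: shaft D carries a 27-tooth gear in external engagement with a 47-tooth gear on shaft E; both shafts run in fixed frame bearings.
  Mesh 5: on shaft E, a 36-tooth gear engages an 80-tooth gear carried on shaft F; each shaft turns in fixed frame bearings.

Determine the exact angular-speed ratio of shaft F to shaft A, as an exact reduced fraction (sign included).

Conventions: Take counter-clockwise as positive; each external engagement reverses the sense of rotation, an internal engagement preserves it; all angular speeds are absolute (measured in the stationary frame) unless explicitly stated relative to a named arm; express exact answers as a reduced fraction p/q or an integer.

-1215/5452

class = fixed-axis compound train [5 meshes; 5 ratios multiply, 5 sense flips]
mesh 1 [96T→96T]: running ratio 1, sense −
mesh 2 [75T→87T]: running ratio 25/29, sense +
mesh 3 [60T→60T]: running ratio 25/29, sense −
mesh 4 [27T→47T]: running ratio 675/1363, sense +
mesh 5 [36T→80T]: running ratio 1215/5452, sense −
ω_out/ω_in = -1215/5452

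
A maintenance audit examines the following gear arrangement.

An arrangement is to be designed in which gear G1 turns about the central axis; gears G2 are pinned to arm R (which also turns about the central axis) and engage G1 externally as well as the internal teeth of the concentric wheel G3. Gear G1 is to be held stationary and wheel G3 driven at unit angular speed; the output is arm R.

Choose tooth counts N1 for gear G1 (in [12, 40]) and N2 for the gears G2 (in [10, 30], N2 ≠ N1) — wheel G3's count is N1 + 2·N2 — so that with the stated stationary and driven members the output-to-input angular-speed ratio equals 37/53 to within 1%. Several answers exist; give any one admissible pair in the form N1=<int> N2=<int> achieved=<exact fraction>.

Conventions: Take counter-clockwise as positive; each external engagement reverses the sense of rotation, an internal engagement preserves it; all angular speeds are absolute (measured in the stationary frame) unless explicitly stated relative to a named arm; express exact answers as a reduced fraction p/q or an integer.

design class (target 37/53): planetary set
Willis with ω_sun = 0: ω_arm/ω_ring = N3/(N1+N3); set equal to 37/53  ⇒  N3/N1 = (37/53)/(1 − 37/53) = 37/16
N3 = N1 + 2·N2  ⇒  N2/N1 = (N3/N1 − 1)/2 = (37/16 − 1)/2 = 21/32
smallest multiple with N1 ≥ 12 and N2 ≥ 10: k = 1  ⇒  N1 = 1·32 = 32, N2 = 1·21 = 21 (N1 ≤ 40, N2 ≤ 30, N2 ≠ N1 ✓), N3 = 32 + 2·21 = 74
check: N3/(N1+N3) with N1 = 32, N3 = 74 gives 37/53; |achieved − target| = 0 ≤ 37/5300 ✓

N1=32 N2=21 achieved=37/53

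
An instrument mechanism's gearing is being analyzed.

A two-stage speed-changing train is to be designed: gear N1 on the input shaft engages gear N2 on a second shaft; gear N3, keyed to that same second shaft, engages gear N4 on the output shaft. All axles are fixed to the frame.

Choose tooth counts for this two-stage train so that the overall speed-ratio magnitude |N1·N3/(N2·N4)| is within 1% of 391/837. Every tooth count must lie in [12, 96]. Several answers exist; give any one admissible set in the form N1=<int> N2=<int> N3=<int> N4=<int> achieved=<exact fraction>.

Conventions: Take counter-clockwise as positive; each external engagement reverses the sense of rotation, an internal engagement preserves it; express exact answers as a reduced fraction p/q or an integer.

N1=17 N2=27 N3=23 N4=31 achieved=391/837

2-stage fixed-axis compound train for ratio 391/837
target = 391/837 in lowest terms: an exact hit needs N1·N3 = k·391 and N2·N4 = k·837 for one integer k, every count in [12, 96]; additionally prefer no 1:1 stage (N1 ≠ N2, N3 ≠ N4)
k = 1: N1·N3 = 391 = 17·23, N2·N4 = 837 = 27·31
achieved = 17·23/(27·31) = 391/837; |achieved − target| = 0 ≤ 391/83700 ✓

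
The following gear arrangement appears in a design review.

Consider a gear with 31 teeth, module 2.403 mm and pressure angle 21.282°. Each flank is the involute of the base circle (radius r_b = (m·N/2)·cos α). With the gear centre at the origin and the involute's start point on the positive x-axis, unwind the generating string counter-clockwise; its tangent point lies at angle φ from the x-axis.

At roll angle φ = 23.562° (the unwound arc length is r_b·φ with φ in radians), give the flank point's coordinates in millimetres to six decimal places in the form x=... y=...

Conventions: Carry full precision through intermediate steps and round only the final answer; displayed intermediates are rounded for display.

single-mesh involute tooth geometry (31T wheel at module 2.403)
pitch radius r_p = m·N/2 = 2.403·31/2 = 37.246500
base radius r_b = r_p·cos α = 37.246500·cos 21.282° = 34.706486
roll angle φ = 23.562° = 0.41123448 rad
x = r_b·(cos φ + φ·sin φ) = 37.518246
y = r_b·(sin φ − φ·cos φ) = 0.791035

x=37.518246 y=0.791035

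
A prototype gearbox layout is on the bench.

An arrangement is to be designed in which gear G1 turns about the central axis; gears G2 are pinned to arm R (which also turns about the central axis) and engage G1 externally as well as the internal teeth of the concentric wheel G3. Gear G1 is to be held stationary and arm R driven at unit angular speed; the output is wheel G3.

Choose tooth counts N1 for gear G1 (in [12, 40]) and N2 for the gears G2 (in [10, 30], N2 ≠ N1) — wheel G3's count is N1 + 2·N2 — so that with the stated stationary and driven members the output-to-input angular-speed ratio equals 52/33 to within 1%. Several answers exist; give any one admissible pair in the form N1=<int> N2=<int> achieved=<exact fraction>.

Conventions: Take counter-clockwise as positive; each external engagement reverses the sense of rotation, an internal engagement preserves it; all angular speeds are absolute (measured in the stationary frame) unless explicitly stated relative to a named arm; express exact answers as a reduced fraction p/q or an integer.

N1=38 N2=14 achieved=52/33

class = planetary set [ratio 52/33 wanted; Willis about the carrier]
Willis with ω_sun = 0: ω_ring/ω_arm = (N1+N3)/N3; set equal to 52/33  ⇒  N3/N1 = 1/(52/33 − 1) = 33/19
N3 = N1 + 2·N2  ⇒  N2/N1 = (N3/N1 − 1)/2 = (33/19 − 1)/2 = 7/19
smallest multiple with N1 ≥ 12 and N2 ≥ 10: k = 2  ⇒  N1 = 2·19 = 38, N2 = 2·7 = 14 (N1 ≤ 40, N2 ≤ 30, N2 ≠ N1 ✓), N3 = 38 + 2·14 = 66
check: (N1+N3)/N3 with N1 = 38, N3 = 66 gives 52/33; |achieved − target| = 0 ≤ 13/825 ✓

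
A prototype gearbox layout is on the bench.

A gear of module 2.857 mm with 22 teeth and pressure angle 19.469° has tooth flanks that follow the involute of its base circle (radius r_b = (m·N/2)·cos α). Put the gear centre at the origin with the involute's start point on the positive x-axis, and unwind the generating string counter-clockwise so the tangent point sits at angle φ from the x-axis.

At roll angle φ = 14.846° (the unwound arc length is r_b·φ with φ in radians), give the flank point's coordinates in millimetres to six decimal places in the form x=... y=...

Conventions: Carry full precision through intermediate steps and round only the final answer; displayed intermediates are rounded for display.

x=30.608096 y=0.170668

single-mesh involute tooth geometry (22T wheel at module 2.857)
pitch radius r_p = m·N/2 = 2.857·22/2 = 31.427000
base radius r_b = r_p·cos α = 31.427000·cos 19.469° = 29.630066
roll angle φ = 14.846° = 0.25911158 rad
x = r_b·(cos φ + φ·sin φ) = 30.608096
y = r_b·(sin φ − φ·cos φ) = 0.170668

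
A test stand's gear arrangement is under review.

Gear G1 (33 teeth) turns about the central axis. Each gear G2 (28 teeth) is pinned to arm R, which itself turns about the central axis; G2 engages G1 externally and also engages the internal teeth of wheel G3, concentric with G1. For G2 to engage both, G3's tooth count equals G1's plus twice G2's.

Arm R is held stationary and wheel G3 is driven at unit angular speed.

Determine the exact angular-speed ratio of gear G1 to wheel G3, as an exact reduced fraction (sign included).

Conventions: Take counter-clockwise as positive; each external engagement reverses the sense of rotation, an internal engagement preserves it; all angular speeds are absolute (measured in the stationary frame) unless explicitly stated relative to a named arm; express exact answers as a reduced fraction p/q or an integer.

recognized (axles ride arm R): planetary set, 33/28/89 teeth
ring teeth: 33 + 2·28 = 89
33(ω_sun−ω_arm) = −89(ω_ring−ω_arm),  ω_arm = 0, ω_ring = 1
ω_sun = 0 − (89/33)(1−0) = -89/33
ω_out/ω_in = -89/33

-89/33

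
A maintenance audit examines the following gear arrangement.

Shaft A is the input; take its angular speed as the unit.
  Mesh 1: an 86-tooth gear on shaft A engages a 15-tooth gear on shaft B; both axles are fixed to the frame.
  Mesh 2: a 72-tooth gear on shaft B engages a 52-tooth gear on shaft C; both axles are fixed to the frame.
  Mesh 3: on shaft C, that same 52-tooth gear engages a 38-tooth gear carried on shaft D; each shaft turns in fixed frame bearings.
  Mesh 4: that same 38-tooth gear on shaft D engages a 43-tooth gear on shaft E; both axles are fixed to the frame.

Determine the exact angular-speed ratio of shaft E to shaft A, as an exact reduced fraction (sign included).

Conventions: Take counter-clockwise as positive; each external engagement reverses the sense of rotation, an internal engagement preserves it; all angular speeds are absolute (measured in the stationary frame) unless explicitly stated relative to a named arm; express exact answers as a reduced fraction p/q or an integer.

48/5

class = fixed-axis compound train [4 meshes; 4 ratios multiply, 4 sense flips]
mesh 1 [86T→15T]: running ratio 86/15, sense −
mesh 2 [72T→52T]: running ratio 516/65, sense +
mesh 3 [52T→38T]: running ratio 1032/95, sense −
mesh 4 [38T→43T]: running ratio 48/5, sense +
ω_out/ω_in = 48/5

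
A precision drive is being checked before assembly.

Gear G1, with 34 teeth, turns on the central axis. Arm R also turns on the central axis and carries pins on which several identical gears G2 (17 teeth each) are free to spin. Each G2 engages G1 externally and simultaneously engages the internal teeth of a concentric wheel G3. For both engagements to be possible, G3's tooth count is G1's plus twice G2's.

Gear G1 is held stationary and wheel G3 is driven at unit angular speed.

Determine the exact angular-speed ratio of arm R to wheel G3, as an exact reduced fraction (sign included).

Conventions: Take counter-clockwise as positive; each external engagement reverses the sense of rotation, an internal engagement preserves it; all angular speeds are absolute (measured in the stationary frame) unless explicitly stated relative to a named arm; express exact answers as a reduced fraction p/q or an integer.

topology: planetary set — G1 34T / G2 17T / G3 68T, arm = carrier (Willis)
ring teeth: 34 + 2·17 = 68
34(ω_sun−ω_arm) = −68(ω_ring−ω_arm),  ω_sun = 0, ω_ring = 1
34(0−ω_arm) = −68(1−ω_arm)  ⇒  102·ω_arm = 68  ⇒  ω_arm = 2/3
ω_out/ω_in = 2/3

2/3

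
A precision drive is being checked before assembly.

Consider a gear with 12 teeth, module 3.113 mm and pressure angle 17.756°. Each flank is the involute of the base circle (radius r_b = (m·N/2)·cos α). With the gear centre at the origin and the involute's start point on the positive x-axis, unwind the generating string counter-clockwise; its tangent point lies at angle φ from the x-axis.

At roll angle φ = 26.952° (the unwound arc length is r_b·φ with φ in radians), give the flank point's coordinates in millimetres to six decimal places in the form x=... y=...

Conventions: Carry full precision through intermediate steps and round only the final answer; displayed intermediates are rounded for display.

class = single-mesh tooth geometry [base-circle involute, m = 3.113, 12T]
pitch radius r_p = m·N/2 = 3.113·12/2 = 18.678000
base radius r_b = r_p·cos α = 18.678000·cos 17.756° = 17.788252
roll angle φ = 26.952° = 0.47040114 rad
x = r_b·(cos φ + φ·sin φ) = 19.648779
y = r_b·(sin φ − φ·cos φ) = 0.603638

x=19.648779 y=0.603638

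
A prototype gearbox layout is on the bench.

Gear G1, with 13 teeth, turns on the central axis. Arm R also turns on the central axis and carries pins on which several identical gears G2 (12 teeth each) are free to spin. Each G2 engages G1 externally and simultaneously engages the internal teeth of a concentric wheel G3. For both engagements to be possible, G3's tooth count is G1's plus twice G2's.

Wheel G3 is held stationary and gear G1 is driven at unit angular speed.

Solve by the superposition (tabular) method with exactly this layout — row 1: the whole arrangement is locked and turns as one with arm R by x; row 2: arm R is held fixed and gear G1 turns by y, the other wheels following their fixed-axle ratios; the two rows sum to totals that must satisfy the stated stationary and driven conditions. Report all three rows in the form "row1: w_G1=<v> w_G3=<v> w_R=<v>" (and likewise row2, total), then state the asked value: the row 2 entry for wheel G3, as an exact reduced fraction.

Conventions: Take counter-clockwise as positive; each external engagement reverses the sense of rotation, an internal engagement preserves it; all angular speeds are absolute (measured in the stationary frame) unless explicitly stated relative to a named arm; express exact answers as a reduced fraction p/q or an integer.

class = planetary set [G3 = 13+2·12 = 37; Willis about the carrier]
row 1: whole set turns with the arm by x
superposition row 2 [arm held]: sun y, ring −(13/37)·y, arm 0
boundary: total ω_ring = x − (13/37)·y = 0 and total ω_sun = x + y = 1  ⇒  y = 37/50, x = 13/50
row 2 ring = −(13/37)·37/50 = -13/50
totals (row 1 + row 2): sun 13/50 + 37/50 = 1, ring 13/50 + (-13/50) = 0, arm 13/50 + 0 = 13/50
asked cell (row2, ring) = -13/50

row1: w_G1=13/50 w_G3=13/50 w_R=13/50
row2: w_G1=37/50 w_G3=-13/50 w_R=0
total: w_G1=1 w_G3=0 w_R=13/50
asked value: -13/50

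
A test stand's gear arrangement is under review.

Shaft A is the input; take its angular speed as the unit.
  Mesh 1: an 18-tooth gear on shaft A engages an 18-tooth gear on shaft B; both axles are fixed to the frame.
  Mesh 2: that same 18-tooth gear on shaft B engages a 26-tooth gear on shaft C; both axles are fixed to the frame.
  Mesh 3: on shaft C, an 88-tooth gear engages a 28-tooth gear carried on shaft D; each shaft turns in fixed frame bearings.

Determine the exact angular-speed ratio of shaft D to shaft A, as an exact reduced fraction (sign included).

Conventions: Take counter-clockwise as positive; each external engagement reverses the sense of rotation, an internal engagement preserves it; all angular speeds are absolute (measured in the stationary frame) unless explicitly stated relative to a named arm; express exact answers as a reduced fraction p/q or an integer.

-198/91

class = fixed-axis compound train [3 meshes; 3 ratios multiply, 3 sense flips]
mesh 1 [18T→18T]: running ratio 1, sense −
mesh 2 [18T→26T]: running ratio 9/13, sense +
mesh 3 [88T→28T]: running ratio 198/91, sense −
ω_out/ω_in = -198/91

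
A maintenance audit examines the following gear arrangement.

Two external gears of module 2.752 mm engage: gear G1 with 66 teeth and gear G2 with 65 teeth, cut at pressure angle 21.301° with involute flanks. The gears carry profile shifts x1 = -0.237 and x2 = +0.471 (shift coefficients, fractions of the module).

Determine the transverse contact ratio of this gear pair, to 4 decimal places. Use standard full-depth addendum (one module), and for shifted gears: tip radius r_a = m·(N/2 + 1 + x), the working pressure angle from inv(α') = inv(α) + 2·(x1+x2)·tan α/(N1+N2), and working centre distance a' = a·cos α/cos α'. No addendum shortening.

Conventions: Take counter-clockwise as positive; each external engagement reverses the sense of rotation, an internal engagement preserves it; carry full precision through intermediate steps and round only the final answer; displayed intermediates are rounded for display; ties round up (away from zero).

1.6837

single-mesh involute tooth geometry (66T engaging 65T at module 2.752)
base radii: r_b1 = 84.611895, r_b2 = 83.329896
tip radii: r_a1 = 92.915776, r_a2 = 93.488192
inv(α') = inv(21.301°) + 2·(-0.237+0.471)·tan α/(66+65) = 0.01952417  ⇒  α' = 21.81234°
a' = a·cos α / cos α' = 180.2560·cos 21.301°/cos 21.81234° = 180.892654
action lengths: √(r_a1²−r_b1²) = 38.394905, √(r_a2²−r_b2²) = 42.381251
base pitch p_b = π·m·cos α = 8.055034
CR = (38.394905 + 42.381251 − 180.892654·sin 21.81234°)/8.055034 = 1.683701
contact ratio ≈ 1.6837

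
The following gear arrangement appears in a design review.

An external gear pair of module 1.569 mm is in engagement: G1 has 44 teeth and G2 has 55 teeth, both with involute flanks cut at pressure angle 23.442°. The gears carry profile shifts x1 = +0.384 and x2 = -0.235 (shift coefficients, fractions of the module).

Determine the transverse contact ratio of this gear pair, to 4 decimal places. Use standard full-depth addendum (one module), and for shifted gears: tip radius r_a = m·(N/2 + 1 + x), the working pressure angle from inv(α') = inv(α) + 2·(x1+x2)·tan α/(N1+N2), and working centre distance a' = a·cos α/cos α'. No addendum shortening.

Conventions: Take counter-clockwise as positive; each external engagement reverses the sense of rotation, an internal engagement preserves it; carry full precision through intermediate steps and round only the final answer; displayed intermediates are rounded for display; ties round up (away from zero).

1.5570

class = single-mesh tooth geometry [involute pair 44T × 55T, m = 1.569]
base radii: r_b1 = 31.668997, r_b2 = 39.586246
tip radii: r_a1 = 36.689496, r_a2 = 44.347785
inv(α') = inv(23.442°) + 2·(+0.384-0.235)·tan α/(44+55) = 0.02577435  ⇒  α' = 23.83240°
a' = a·cos α / cos α' = 77.6655·cos 23.442°/cos 23.83240° = 77.897454
action lengths: √(r_a1²−r_b1²) = 18.525490, √(r_a2²−r_b2²) = 19.991378
base pitch p_b = π·m·cos α = 4.522322
CR = (18.525490 + 19.991378 − 77.897454·sin 23.83240°)/4.522322 = 1.557037
contact ratio ≈ 1.5570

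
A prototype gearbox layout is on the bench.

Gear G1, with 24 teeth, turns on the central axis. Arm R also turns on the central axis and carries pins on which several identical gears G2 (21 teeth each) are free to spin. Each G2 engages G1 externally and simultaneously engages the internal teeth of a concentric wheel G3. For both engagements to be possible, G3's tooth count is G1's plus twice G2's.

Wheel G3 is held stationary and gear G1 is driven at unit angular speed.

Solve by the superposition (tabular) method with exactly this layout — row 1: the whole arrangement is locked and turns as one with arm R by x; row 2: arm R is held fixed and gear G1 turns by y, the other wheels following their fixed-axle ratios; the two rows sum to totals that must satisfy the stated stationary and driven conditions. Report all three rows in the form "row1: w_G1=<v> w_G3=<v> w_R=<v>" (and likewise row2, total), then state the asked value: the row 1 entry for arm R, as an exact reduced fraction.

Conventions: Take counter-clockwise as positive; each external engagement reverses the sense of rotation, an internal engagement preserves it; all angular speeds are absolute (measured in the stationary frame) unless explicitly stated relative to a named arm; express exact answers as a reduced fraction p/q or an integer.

planetary set (24T centre, 21T on arm, 66T internal) — Willis relation
row 1 (train locked, turned with arm): all members turn x
superposition row 2 [arm held]: sun y, ring −(24/66)·y, arm 0
boundary: total ω_ring = x − (24/66)·y = 0 and total ω_sun = x + y = 1  ⇒  y = 11/15, x = 4/15
row 2 ring = −(24/66)·11/15 = -4/15
totals (row 1 + row 2): sun 4/15 + 11/15 = 1, ring 4/15 + (-4/15) = 0, arm 4/15 + 0 = 4/15
asked cell (row1, arm) = 4/15

row1: w_G1=4/15 w_G3=4/15 w_R=4/15
row2: w_G1=11/15 w_G3=-4/15 w_R=0
total: w_G1=1 w_G3=0 w_R=4/15
asked value: 4/15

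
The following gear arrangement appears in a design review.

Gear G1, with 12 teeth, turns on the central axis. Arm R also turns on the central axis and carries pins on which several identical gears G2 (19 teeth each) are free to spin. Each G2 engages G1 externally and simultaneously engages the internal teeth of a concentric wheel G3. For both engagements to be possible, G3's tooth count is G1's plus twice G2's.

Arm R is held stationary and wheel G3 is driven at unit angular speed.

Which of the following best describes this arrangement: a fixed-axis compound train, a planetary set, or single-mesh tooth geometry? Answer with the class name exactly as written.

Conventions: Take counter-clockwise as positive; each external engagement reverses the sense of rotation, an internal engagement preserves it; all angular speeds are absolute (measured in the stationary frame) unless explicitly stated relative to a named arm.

recognized (axles ride arm R): planetary set, 12/19/50 teeth
classification: planetary set

planetary set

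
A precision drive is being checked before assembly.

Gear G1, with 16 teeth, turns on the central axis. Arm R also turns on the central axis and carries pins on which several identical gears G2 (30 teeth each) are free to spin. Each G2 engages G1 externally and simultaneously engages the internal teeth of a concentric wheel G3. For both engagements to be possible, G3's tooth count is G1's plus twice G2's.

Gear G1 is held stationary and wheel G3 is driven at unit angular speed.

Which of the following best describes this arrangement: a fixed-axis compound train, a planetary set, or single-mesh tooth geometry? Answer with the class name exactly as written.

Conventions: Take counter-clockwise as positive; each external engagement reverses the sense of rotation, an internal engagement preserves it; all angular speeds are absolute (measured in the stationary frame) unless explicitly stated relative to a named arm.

planetary set

recognized (axles ride arm R): planetary set, 16/30/76 teeth
classification: planetary set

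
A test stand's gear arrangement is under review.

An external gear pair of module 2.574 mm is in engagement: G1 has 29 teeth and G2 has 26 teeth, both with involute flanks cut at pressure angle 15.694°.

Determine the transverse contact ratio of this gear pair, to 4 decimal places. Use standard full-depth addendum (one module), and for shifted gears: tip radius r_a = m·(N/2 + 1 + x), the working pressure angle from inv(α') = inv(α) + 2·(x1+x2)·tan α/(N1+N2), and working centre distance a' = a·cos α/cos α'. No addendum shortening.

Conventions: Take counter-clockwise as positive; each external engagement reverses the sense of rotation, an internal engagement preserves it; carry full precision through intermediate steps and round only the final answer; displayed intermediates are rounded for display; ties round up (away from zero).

1.8424

single-mesh involute tooth geometry (29T engaging 26T at module 2.574)
base radii: r_b1 = 35.931601, r_b2 = 32.214539
tip radii: r_a1 = 39.897000, r_a2 = 36.036000
no profile shift: α' = α, a' = a
action lengths: √(r_a1²−r_b1²) = 17.340433, √(r_a2²−r_b2²) = 16.149822
base pitch p_b = π·m·cos α = 7.784997
CR = (17.340433 + 16.149822 − 70.785000·sin 15.69400°)/7.784997 = 1.842382
contact ratio ≈ 1.8424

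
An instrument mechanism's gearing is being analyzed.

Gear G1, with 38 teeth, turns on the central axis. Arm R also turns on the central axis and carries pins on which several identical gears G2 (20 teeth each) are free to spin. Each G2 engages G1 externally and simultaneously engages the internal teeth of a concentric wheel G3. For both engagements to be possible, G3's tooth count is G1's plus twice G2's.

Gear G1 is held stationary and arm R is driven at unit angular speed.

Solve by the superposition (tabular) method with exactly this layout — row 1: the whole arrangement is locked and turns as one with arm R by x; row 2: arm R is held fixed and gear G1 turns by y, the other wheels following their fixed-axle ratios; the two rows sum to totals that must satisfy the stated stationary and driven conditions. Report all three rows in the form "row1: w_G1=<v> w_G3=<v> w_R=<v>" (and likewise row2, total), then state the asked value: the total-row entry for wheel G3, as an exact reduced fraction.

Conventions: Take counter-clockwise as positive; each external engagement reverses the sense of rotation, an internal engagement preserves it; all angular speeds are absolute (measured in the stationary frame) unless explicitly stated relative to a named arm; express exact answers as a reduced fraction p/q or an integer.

row1: w_G1=1 w_G3=1 w_R=1
row2: w_G1=-1 w_G3=19/39 w_R=0
total: w_G1=0 w_G3=58/39 w_R=1
asked value: 58/39

planetary set (38T centre, 20T on arm, 78T internal) — Willis relation
superposition row 1 [locked train]: every member turns x
row 2 (arm held, sun turns y): ω_ring = −(38/78)·y, ω_arm = 0
boundary: total ω_sun = x + y = 0 and total ω_arm = x = 1  ⇒  y = -1, x = 1
row 2 ring = −(38/78)·(-1) = 19/39
totals (row 1 + row 2): sun 1 + (-1) = 0, ring 1 + 19/39 = 58/39, arm 1 + 0 = 1
asked cell (total, ring) = 58/39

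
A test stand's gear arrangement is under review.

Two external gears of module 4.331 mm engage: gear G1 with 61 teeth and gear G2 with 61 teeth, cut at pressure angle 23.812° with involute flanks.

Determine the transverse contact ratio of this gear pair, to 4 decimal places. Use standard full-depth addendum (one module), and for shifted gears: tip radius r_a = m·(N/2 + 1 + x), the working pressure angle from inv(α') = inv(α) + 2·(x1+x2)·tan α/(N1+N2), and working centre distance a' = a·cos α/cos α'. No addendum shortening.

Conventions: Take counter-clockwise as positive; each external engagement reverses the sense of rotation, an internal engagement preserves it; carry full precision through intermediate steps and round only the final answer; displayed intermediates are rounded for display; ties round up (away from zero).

recognized (one external pair, fixed centres): single-mesh tooth geometry, m = 4.331, N1 = 61, N2 = 61
base radii: r_b1 = 120.850888, r_b2 = 120.850888
tip radii: r_a1 = 136.426500, r_a2 = 136.426500
no profile shift: α' = α, a' = a
action lengths: √(r_a1²−r_b1²) = 63.302866, √(r_a2²−r_b2²) = 63.302866
base pitch p_b = π·m·cos α = 12.448009
CR = (63.302866 + 63.302866 − 264.191000·sin 23.81200°)/12.448009 = 1.602029
contact ratio ≈ 1.6020

1.6020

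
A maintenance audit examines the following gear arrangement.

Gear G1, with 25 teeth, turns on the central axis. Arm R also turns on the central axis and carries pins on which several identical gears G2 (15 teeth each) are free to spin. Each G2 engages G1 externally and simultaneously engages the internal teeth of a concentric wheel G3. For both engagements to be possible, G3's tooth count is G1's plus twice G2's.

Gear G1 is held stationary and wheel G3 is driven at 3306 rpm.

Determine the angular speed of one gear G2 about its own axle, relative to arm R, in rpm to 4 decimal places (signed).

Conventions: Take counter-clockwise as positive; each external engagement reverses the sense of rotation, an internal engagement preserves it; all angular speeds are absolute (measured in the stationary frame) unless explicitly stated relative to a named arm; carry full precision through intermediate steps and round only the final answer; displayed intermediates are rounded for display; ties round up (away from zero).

topology: planetary set — G1 25T / G2 15T / G3 55T, arm = carrier (Willis)
normalise by the input: solve with ω_ring = 1, then scale by 3306 rpm
ring teeth: 25 + 2·15 = 55
25(ω_sun−ω_arm) = −55(ω_ring−ω_arm),  ω_sun = 0, ω_ring = 1
25(0−ω_arm) = −55(1−ω_arm)  ⇒  80·ω_arm = 55  ⇒  ω_arm = 11/16
sun–planet mesh: 25·(0−11/16) = −15·(ω_p−ω_arm)  ⇒  ω_p−ω_arm = 55/48
scale: ω_p−ω_arm = 55/48 × 3306 rpm = +3788.1250 rpm

+3788.1250 rpm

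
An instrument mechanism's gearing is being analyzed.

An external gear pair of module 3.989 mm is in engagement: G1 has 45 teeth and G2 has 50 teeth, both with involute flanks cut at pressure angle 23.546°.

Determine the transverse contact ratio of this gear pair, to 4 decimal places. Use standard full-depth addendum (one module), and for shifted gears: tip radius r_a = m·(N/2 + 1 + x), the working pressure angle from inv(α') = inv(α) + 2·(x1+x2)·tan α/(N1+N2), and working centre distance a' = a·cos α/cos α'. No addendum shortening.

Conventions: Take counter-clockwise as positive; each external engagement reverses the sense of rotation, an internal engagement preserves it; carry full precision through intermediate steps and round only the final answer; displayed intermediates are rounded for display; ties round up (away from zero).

1.5841

topology: single-mesh involute geometry — m = 3.989, 45T/50T pair
base radii: r_b1 = 82.279675, r_b2 = 91.421861
tip radii: r_a1 = 93.741500, r_a2 = 103.714000
no profile shift: α' = α, a' = a
action lengths: √(r_a1²−r_b1²) = 44.916856, √(r_a2²−r_b2²) = 48.975883
base pitch p_b = π·m·cos α = 11.488410
CR = (44.916856 + 48.975883 − 189.477500·sin 23.54600°)/11.488410 = 1.584143
contact ratio ≈ 1.5841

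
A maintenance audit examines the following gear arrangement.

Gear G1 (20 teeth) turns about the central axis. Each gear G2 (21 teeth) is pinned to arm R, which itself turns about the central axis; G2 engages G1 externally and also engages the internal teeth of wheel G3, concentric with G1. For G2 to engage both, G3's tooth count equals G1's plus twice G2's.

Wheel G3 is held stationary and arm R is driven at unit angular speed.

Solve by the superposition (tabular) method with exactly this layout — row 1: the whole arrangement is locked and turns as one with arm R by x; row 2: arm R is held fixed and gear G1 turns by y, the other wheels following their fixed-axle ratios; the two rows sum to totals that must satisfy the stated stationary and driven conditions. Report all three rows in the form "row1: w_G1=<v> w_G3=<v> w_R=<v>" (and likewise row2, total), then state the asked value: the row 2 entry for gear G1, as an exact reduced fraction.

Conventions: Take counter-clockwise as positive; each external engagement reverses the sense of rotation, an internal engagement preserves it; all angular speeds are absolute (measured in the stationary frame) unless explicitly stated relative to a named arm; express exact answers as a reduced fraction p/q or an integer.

recognized (axles ride arm R): planetary set, 20/21/62 teeth
row 1 — lock + rotate with arm: ω_sun = ω_ring = ω_arm = x
row 2 — arm fixed, fixed-axis ratios: sun y, ring −(20/62)·y, arm 0
boundary: total ω_ring = x − (20/62)·y = 0 and total ω_arm = x = 1  ⇒  y = 31/10, x = 1
row 2 ring = −(20/62)·31/10 = -1
totals (row 1 + row 2): sun 1 + 31/10 = 41/10, ring 1 + (-1) = 0, arm 1 + 0 = 1
asked cell (row2, sun) = 31/10

row1: w_G1=1 w_G3=1 w_R=1
row2: w_G1=31/10 w_G3=-1 w_R=0
total: w_G1=41/10 w_G3=0 w_R=1
asked value: 31/10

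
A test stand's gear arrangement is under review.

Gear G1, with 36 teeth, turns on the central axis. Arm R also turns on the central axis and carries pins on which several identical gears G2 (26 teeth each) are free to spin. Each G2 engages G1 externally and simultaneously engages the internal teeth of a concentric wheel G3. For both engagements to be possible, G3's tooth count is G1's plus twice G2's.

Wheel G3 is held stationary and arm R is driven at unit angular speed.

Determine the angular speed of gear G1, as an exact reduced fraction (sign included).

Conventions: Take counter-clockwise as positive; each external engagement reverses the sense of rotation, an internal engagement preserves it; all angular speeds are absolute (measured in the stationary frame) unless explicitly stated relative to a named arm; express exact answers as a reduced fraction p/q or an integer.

31/9

class = planetary set [G3 = 36+2·26 = 88; Willis about the carrier]
ring teeth: 36 + 2·26 = 88
36(ω_sun−ω_arm) = −88(ω_ring−ω_arm),  ω_ring = 0, ω_arm = 1
ω_sun = 1 − (88/36)(0−1) = 31/9
exact speed ratio = 31/9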